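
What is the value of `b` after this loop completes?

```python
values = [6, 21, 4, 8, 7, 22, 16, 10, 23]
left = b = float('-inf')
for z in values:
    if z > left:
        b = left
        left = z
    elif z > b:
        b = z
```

Second largest (with repeats) in [6, 21, 4, 8, 7, 22, 16, 10, 23]
`b` takes the values: -inf → 6 → 8 → 21 → 22

Answer: 22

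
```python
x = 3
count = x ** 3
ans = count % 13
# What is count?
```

Trace:
`x = 3` → x = 3
`count = x ** 3` → count = 27
`ans = count % 13` → ans = 1
So count = 27

Answer: 27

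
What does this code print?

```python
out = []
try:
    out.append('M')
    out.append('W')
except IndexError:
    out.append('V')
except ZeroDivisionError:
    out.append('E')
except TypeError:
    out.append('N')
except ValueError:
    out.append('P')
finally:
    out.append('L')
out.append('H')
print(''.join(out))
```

Execution trace: 'M' (try body) → 'W' (try body, no exception) → 'L' (finally) → 'H' (after the try/except). Output: MWLH

Answer: MWLH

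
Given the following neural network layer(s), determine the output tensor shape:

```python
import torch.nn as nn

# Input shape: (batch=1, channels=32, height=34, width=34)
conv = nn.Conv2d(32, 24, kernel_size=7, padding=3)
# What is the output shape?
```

Input: (1, 32, 34, 34) -> Output: (1, 24, 34, 34)

Answer: (1, 24, 34, 34)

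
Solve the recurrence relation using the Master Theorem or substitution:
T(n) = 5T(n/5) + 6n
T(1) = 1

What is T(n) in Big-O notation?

By Master Theorem: a=5, b=5, f(n)=6n. Since log_5(5) = 1 and f(n) = Θ(n^1), Case 2 applies. T(n) = O(n log n).

Answer: O(n log n)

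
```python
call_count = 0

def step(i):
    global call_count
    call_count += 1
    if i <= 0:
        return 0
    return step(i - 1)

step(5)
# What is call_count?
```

Linear recursion stepping by 1: 6 calls from i=5 down to ≤0.

Answer: 6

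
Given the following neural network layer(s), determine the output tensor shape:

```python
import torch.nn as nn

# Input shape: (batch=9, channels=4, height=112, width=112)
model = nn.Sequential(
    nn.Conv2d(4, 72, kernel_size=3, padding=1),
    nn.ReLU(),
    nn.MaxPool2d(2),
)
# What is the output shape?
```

Input: (9, 4, 112, 112) -> after Conv2d: (9, 72, 112, 112) -> after ReLU: (9, 72, 112, 112) -> Output: (9, 72, 56, 56)

Answer: (9, 72, 56, 56)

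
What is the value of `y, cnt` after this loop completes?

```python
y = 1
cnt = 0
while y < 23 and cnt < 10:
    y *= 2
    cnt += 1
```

Double until >= 23 or 10 iterations
`y, cnt` takes the values: (1, 0) → (2, 0) → (2, 1) → (4, 1) → (4, 2) → (8, 2) → (8, 3) → (16, 3) → (16, 4) → (32, 4) → (32, 5)

Answer: 32, 5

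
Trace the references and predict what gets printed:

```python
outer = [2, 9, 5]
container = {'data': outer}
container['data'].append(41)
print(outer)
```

Key concept: dict holds reference to list.
Step by step:
`outer = [2, 9, 5]` → outer = [2, 9, 5]
`container = {'data': outer}` → container = {'data': [2, 9, 5]}
`container['data'].append(41)` → outer = [2, 9, 5, 41]; container = {'data': [2, 9, 5, 41]}
`print(outer)` → prints [2, 9, 5, 41]

Answer: [2, 9, 5, 41]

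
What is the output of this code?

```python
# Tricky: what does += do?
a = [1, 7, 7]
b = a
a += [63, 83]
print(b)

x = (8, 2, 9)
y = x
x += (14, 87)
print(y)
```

Key concept: += behavior differs for mutable vs immutable.
Step by step:
`a = [1, 7, 7]` → a = [1, 7, 7]
`b = a` → b = [1, 7, 7] (same object as a)
`a += [63, 83]` → a = [1, 7, 7, 63, 83] (same object as b); b = [1, 7, 7, 63, 83] (same object as a)
`print(b)` → prints [1, 7, 7, 63, 83]
`x = (8, 2, 9)` → x = (8, 2, 9)
`y = x` → y = (8, 2, 9)
`x += (14, 87)` → x = (8, 2, 9, 14, 87)
`print(y)` → prints (8, 2, 9)

Answer:
[1, 7, 7, 63, 83]
(8, 2, 9)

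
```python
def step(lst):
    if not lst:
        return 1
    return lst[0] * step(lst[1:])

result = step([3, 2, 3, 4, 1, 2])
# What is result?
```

Product over [3, 2, 3, 4, 1, 2] = 3 * 2 * 3 * 4 * 1 * 2 = 144

Answer: 144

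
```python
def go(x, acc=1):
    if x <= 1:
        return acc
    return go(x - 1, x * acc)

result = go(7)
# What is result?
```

Accumulator trace (n, acc): (7, 1) -> (6, 7) -> (5, 42) -> (4, 210) -> (3, 840) -> (2, 2520) -> (1, 5040) -> return 5040

Answer: 5040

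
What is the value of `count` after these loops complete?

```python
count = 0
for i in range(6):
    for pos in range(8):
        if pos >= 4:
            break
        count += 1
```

Inner breaks at 4, outer runs 6 times
`count` takes the values: 0 → 1 → 2 → 3 → 4 → 5 → 6 → 7 → 8 → 9 → 10 → 11 → 12 → 13 → 14 → 15 → 16 → 17 → 18 → 19 → 20 → 21 → 22 → 23 → 24

Answer: 24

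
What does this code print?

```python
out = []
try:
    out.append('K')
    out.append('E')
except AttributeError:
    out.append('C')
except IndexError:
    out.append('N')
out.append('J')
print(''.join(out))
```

Execution trace: 'K' (try body) → 'E' (try body, no exception) → 'J' (after the try/except). Output: KEJ

Answer: KEJ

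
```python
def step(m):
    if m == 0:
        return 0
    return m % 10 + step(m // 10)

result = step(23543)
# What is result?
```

Sum of digits of 23543: 3 + 4 + 5 + 3 + 2 = 17

Answer: 17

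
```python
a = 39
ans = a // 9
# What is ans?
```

Trace:
`a = 39` → a = 39
`ans = a // 9` → ans = 4
So ans = 4

Answer: 4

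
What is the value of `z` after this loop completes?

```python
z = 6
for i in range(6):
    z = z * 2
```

Multiply by 2, 6 times: 6 * 2^6 = 384
`z` takes the values: 6 → 12 → 24 → 48 → 96 → 192 → 384

Answer: 384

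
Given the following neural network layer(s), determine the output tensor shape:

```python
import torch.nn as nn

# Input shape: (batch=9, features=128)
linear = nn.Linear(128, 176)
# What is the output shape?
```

Input: (9, 128) -> Output: (9, 176)

Answer: (9, 176)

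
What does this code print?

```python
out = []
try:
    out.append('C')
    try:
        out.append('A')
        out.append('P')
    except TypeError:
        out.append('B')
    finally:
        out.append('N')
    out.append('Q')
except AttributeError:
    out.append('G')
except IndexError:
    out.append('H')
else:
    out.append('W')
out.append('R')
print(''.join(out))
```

Execution trace: 'C' (try body) → 'A' (inner try body) → 'P' (inner try body, no exception) → 'N' (inner finally) → 'Q' (try body, no exception) → 'W' (else) → 'R' (after the try/except). Output: CAPNQWR

Answer: CAPNQWR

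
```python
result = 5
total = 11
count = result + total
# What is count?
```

Trace:
`result = 5` → result = 5
`total = 11` → total = 11
`count = result + total` → count = 16
So count = 16

Answer: 16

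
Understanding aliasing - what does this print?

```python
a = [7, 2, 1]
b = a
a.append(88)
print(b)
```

Key concept: basic list aliasing.
Step by step:
`a = [7, 2, 1]` → a = [7, 2, 1]
`b = a` → b = [7, 2, 1] (same object as a)
`a.append(88)` → a = [7, 2, 1, 88] (same object as b); b = [7, 2, 1, 88] (same object as a)
`print(b)` → prints [7, 2, 1, 88]

Answer: [7, 2, 1, 88]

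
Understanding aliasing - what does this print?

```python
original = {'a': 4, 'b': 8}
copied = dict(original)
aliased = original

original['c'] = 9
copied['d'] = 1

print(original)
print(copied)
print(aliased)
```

Key concept: dict() creates copy, assignment creates alias.
Step by step:
`original = {'a': 4, 'b': 8}` → original = {'a': 4, 'b': 8}
`copied = dict(original)` → copied = {'a': 4, 'b': 8}
`aliased = original` → aliased = {'a': 4, 'b': 8} (same object as original)
`original['c'] = 9` → original = {'a': 4, 'b': 8, 'c': 9} (same object as aliased); aliased = {'a': 4, 'b': 8, 'c': 9} (same object as original)
`copied['d'] = 1` → copied = {'a': 4, 'b': 8, 'd': 1}
`print(original)` → prints {'a': 4, 'b': 8, 'c': 9}
`print(copied)` → prints {'a': 4, 'b': 8, 'd': 1}
`print(aliased)` → prints {'a': 4, 'b': 8, 'c': 9}

Answer:
{'a': 4, 'b': 8, 'c': 9}
{'a': 4, 'b': 8, 'd': 1}
{'a': 4, 'b': 8, 'c': 9}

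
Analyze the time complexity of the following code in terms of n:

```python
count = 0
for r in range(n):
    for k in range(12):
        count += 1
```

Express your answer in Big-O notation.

Each loop level contributes: n × 1. Multiplying the contributions gives O(n).

Answer: O(n)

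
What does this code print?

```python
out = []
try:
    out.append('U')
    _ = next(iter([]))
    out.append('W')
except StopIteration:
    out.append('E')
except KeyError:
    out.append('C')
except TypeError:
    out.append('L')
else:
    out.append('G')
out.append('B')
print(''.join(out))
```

Execution trace: 'U' (try body) → 'E' (except StopIteration) → 'B' (after the try/except). Output: UEB

Answer: UEB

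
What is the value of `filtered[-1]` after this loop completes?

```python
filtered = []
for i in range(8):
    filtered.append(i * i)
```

Last element of squares 0 to 7
`filtered` takes the values: [] → [0] → [0, 1] → [0, 1, 4] → [0, 1, 4, 9] → [0, 1, 4, 9, 16] → [0, 1, 4, 9, 16, 25] → [0, 1, 4, 9, 16, 25, 36] → [0, 1, 4, 9, 16, 25, 36, 49]
So `filtered[-1]` = 49

Answer: 49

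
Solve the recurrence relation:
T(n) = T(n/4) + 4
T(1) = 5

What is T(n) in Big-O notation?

Each step divides n by 4 and adds 4. After log_4(n) steps we reach T(1)=5. So T(n) = 4·log_4(n) + 5 = O(log n).

Answer: O(log n)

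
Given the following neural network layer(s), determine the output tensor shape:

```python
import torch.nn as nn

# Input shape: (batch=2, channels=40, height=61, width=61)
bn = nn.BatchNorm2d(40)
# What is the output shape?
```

Input: (2, 40, 61, 61) -> Output: (2, 40, 61, 61)

Answer: (2, 40, 61, 61)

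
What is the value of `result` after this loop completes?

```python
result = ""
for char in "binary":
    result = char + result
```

Reverse 'binary'
`result` takes the values: "" → "b" → "ib" → "nib" → "anib" → "ranib" → "yranib"

Answer: "yranib"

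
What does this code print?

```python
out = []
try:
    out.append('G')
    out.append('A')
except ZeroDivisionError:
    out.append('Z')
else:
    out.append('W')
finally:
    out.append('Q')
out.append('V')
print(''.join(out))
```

Execution trace: 'G' (try body) → 'A' (try body, no exception) → 'W' (else) → 'Q' (finally) → 'V' (after the try/except). Output: GAWQV

Answer: GAWQV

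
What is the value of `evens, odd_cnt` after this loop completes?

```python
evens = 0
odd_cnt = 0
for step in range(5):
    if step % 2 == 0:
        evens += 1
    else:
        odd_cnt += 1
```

Count evens and odds in range(5)
`evens, odd_cnt` takes the values: (0, 0) → (1, 0) → (1, 1) → (2, 1) → (2, 2) → (3, 2)

Answer: 3, 2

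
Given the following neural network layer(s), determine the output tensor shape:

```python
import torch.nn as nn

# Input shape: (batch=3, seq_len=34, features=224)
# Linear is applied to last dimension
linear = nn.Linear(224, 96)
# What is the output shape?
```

Input: (3, 34, 224) -> Output: (3, 34, 96)

Answer: (3, 34, 96)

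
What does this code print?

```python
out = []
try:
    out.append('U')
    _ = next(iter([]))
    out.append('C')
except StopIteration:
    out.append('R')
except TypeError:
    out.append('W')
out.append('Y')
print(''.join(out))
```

Execution trace: 'U' (try body) → 'R' (except StopIteration) → 'Y' (after the try/except). Output: URY

Answer: URY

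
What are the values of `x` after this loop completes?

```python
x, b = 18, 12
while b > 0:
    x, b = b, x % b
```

GCD of 18 and 12
`x` takes the values: 18 → 12 → 6

Answer: 6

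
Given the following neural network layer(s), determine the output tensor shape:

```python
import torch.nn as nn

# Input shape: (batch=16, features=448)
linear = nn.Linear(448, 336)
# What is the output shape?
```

Input: (16, 448) -> Output: (16, 336)

Answer: (16, 336)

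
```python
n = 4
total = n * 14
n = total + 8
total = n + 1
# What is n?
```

Trace:
`n = 4` → n = 4
`total = n * 14` → total = 56
`n = total + 8` → n = 64
`total = n + 1` → total = 65
So n = 64

Answer: 64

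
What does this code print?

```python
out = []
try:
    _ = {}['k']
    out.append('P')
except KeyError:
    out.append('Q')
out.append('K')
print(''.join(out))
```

Execution trace: 'Q' (except KeyError) → 'K' (after the try/except). Output: QK

Answer: QK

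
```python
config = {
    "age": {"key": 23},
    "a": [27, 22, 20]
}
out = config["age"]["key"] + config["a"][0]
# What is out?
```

Trace:
`config = { ...` → config = {'age': {'key': 23}, 'a': [27, 22, 20]}
`out = config["age"]["key"] + config["a"][0]` → out = 50
So out = 50

Answer: 50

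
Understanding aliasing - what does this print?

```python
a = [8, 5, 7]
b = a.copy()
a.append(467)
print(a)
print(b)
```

Key concept: list.copy() creates independent copy.
Step by step:
`a = [8, 5, 7]` → a = [8, 5, 7]
`b = a.copy()` → b = [8, 5, 7]
`a.append(467)` → a = [8, 5, 7, 467]
`print(a)` → prints [8, 5, 7, 467]
`print(b)` → prints [8, 5, 7]

Answer:
[8, 5, 7, 467]
[8, 5, 7]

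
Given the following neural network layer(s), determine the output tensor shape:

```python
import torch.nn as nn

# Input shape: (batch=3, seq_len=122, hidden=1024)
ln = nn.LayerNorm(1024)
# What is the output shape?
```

Input: (3, 122, 1024) -> Output: (3, 122, 1024)

Answer: (3, 122, 1024)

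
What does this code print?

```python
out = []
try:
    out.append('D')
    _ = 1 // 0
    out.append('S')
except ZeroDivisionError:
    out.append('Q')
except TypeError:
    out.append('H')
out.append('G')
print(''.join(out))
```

Execution trace: 'D' (try body) → 'Q' (except ZeroDivisionError) → 'G' (after the try/except). Output: DQG

Answer: DQG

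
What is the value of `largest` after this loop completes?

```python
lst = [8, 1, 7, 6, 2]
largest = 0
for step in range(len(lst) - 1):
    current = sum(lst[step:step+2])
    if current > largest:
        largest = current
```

Max sum of 2-element window in [8, 1, 7, 6, 2]
`largest` takes the values: 0 → 9 → 13

Answer: 13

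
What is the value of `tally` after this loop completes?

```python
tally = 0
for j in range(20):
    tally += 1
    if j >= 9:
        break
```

Loop breaks when j reaches 9, tally is 10
`tally` takes the values: 0 → 1 → 2 → 3 → 4 → 5 → 6 → 7 → 8 → 9 → 10

Answer: 10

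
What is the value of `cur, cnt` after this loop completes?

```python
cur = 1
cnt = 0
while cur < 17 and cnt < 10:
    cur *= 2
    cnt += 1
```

Double until >= 17 or 10 iterations
`cur, cnt` takes the values: (1, 0) → (2, 0) → (2, 1) → (4, 1) → (4, 2) → (8, 2) → (8, 3) → (16, 3) → (16, 4) → (32, 4) → (32, 5)

Answer: 32, 5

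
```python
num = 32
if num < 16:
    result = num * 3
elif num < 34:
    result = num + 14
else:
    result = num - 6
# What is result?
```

Trace:
`num = 32` → num = 32
`if num < 16: ...` → num < 16 is False, num < 34 is True → result = 46
So result = 46

Answer: 46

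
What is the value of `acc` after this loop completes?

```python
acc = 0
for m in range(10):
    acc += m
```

Sum of 0 to 9 = 45
`acc` takes the values: 0 → 1 → 3 → 6 → 10 → 15 → 21 → 28 → 36 → 45

Answer: 45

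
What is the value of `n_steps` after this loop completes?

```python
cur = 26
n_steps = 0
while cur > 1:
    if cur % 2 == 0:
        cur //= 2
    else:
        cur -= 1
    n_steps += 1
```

Steps to reduce 26 to 1
`n_steps` takes the values: 0 → 1 → 2 → 3 → 4 → 5 → 6

Answer: 6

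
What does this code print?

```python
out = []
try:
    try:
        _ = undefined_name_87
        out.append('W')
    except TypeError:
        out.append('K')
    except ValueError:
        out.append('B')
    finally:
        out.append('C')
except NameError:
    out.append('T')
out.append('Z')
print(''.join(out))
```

Execution trace: 'C' (inner finally) → 'T' (outer except NameError) → 'Z' (after the try/except). Output: CTZ

Answer: CTZ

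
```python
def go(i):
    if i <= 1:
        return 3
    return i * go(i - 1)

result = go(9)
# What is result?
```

go(9) = 9 * 8 * 7 * 6 * 5 * 4 * 3 * 2 * 3 = 1088640

Answer: 1088640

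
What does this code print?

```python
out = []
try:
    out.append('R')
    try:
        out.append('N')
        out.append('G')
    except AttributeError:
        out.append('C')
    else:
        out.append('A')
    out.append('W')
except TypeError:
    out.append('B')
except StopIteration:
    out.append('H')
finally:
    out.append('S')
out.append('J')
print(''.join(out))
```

Execution trace: 'R' (try body) → 'N' (inner try body) → 'G' (inner try body, no exception) → 'A' (inner else) → 'W' (try body, no exception) → 'S' (finally) → 'J' (after the try/except). Output: RNGAWSJ

Answer: RNGAWSJ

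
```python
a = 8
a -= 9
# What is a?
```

Trace:
`a = 8` → a = 8
`a -= 9` → a = -1
So a = -1

Answer: -1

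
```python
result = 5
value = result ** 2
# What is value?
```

Trace:
`result = 5` → result = 5
`value = result ** 2` → value = 25
So value = 25

Answer: 25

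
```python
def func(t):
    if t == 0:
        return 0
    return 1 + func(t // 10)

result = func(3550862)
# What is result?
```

Count of digits of 3550862: 7

Answer: 7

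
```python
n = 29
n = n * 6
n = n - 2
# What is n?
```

Trace:
`n = 29` → n = 29
`n = n * 6` → n = 174
`n = n - 2` → n = 172
So n = 172

Answer: 172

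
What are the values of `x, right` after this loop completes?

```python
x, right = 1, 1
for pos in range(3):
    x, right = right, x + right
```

Fibonacci: after 3 iterations
`x, right` takes the values: (1, 1) → (1, 2) → (2, 3) → (3, 5)

Answer: 3, 5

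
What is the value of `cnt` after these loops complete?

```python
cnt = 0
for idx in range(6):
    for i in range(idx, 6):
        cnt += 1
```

Upper triangle: 6 + 5 + ... + 1
`cnt` takes the values: 0 → 1 → 2 → 3 → 4 → 5 → 6 → 7 → 8 → 9 → 10 → 11 → 12 → 13 → 14 → 15 → 16 → 17 → 18 → 19 → 20 → 21

Answer: 21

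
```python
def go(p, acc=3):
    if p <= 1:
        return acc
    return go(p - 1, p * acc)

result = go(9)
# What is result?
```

Accumulator trace (n, acc): (9, 3) -> (8, 27) -> (7, 216) -> (6, 1512) -> (5, 9072) -> (4, 45360) -> (3, 181440) -> (2, 544320) -> (1, 1088640) -> return 1088640

Answer: 1088640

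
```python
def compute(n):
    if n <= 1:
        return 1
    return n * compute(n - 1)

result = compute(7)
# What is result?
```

compute(7) = 7 * 6 * 5 * 4 * 3 * 2 * 1 = 5040

Answer: 5040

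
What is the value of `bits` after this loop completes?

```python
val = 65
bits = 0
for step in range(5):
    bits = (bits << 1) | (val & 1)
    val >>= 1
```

Reverse lowest 5 bits of 65
`bits` takes the values: 0 → 1 → 2 → 4 → 8 → 16

Answer: 16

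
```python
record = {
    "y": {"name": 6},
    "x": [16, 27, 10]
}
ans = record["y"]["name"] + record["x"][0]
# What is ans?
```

Trace:
`record = { ...` → record = {'y': {'name': 6}, 'x': [16, 27, 10]}
`ans = record["y"]["name"] + record["x"][0]` → ans = 22
So ans = 22

Answer: 22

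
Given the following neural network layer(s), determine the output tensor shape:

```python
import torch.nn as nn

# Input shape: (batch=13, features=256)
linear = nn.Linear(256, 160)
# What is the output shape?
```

Input: (13, 256) -> Output: (13, 160)

Answer: (13, 160)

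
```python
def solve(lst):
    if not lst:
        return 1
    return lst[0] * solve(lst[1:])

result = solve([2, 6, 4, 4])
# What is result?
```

Product over [2, 6, 4, 4] = 2 * 6 * 4 * 4 = 192

Answer: 192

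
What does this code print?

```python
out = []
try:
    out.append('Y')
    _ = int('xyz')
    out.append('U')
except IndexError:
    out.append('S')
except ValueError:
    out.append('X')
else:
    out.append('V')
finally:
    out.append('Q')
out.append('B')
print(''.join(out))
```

Execution trace: 'Y' (try body) → 'X' (except ValueError) → 'Q' (finally) → 'B' (after the try/except). Output: YXQB

Answer: YXQB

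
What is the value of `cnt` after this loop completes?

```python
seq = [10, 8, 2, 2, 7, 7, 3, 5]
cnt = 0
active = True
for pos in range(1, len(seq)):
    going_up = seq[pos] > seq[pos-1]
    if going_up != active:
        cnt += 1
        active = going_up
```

Count direction changes in [10, 8, 2, 2, 7, 7, 3, 5]
`cnt` takes the values: 0 → 1 → 2 → 3 → 4

Answer: 4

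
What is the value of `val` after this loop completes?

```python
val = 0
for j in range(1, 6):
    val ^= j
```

XOR of 1 to 5
`val` takes the values: 0 → 1 → 3 → 0 → 4 → 1

Answer: 1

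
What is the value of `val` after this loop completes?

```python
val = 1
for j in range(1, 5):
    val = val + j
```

Start at 1, add 1 through 4
`val` takes the values: 1 → 2 → 4 → 7 → 11

Answer: 11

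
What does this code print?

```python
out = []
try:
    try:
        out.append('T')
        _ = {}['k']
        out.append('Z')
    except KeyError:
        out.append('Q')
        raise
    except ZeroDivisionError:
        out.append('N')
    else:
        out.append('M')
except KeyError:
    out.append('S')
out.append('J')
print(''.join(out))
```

Execution trace: 'T' (inner try body) → 'Q' (inner except KeyError) → 'S' (outer except KeyError) → 'J' (after the try/except). Output: TQSJ

Answer: TQSJ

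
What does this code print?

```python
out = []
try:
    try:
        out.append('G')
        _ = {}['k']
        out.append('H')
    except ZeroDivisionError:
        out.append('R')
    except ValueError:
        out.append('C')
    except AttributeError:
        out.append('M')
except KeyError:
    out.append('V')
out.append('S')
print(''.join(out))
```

Execution trace: 'G' (inner try body) → 'V' (outer except KeyError) → 'S' (after the try/except). Output: GVS

Answer: GVS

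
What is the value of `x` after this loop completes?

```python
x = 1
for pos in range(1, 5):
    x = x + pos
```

Start at 1, add 1 through 4
`x` takes the values: 1 → 2 → 4 → 7 → 11

Answer: 11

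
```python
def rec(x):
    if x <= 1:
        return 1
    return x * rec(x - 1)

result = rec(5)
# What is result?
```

rec(5) = 5 * 4 * 3 * 2 * 1 = 120

Answer: 120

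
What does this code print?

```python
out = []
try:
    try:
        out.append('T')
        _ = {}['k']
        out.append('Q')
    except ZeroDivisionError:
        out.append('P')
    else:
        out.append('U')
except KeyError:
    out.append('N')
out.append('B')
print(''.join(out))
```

Execution trace: 'T' (try body) → 'N' (outer except KeyError) → 'B' (after the try/except). Output: TNB

Answer: TNB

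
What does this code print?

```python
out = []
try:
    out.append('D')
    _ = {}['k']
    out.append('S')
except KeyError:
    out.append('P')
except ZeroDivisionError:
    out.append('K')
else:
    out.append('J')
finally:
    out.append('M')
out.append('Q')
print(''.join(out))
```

Execution trace: 'D' (try body) → 'P' (except KeyError) → 'M' (finally) → 'Q' (after the try/except). Output: DPMQ

Answer: DPMQ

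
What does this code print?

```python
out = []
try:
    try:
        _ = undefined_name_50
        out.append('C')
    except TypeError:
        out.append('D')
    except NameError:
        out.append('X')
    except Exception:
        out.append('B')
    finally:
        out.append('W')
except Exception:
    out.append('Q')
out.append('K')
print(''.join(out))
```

Execution trace: 'X' (inner except NameError) → 'W' (inner finally) → 'K' (after the try/except). Output: XWK

Answer: XWK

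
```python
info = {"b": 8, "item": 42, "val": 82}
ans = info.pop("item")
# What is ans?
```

Trace:
`info = {"b": 8, "item": 42, "val": 82}` → info = {'b': 8, 'item': 42, 'val': 82}
`ans = info.pop("item")` → info = {'b': 8, 'val': 82}; ans = 42
So ans = 42

Answer: 42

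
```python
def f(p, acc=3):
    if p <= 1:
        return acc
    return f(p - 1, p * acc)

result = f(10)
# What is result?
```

Accumulator trace (n, acc): (10, 3) -> (9, 30) -> (8, 270) -> (7, 2160) -> (6, 15120) -> (5, 90720) -> (4, 453600) -> (3, 1814400) -> (2, 5443200) -> (1, 10886400) -> return 10886400

Answer: 10886400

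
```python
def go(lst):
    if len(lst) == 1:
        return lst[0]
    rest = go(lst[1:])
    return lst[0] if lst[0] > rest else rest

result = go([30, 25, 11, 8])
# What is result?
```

Recursive max over [30, 25, 11, 8] = 30

Answer: 30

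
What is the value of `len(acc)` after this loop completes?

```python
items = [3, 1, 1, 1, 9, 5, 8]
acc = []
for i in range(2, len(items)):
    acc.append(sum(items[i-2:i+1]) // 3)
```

Number of 3-element averages
`acc` takes the values: [] → [1] → [1, 1] → [1, 1, 3] → [1, 1, 3, 5] → [1, 1, 3, 5, 7]
So `len(acc)` = 5

Answer: 5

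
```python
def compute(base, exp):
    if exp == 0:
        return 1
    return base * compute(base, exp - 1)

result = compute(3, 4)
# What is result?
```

compute(3, 4) = 3 * 3 * 3 * 3 = 81

Answer: 81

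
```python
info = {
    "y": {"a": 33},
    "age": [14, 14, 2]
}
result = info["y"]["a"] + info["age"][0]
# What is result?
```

Trace:
`info = { ...` → info = {'y': {'a': 33}, 'age': [14, 14, 2]}
`result = info["y"]["a"] + info["age"][0]` → result = 47
So result = 47

Answer: 47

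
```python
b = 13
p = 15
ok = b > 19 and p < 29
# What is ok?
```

Trace:
`b = 13` → b = 13
`p = 15` → p = 15
`ok = b > 19 and p < 29` → ok = False
So ok = False

Answer: False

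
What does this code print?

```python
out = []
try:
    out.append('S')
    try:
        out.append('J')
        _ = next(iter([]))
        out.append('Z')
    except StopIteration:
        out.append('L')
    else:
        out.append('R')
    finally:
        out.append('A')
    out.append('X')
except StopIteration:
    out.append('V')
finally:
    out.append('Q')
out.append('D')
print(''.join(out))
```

Execution trace: 'S' (try body) → 'J' (inner try body) → 'L' (inner except StopIteration) → 'A' (inner finally) → 'X' (try body, no exception) → 'Q' (finally) → 'D' (after the try/except). Output: SJLAXQD

Answer: SJLAXQD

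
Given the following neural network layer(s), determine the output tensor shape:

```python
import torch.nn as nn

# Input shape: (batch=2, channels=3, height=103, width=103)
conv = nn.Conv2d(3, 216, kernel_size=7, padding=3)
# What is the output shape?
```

Input: (2, 3, 103, 103) -> Output: (2, 216, 103, 103)

Answer: (2, 216, 103, 103)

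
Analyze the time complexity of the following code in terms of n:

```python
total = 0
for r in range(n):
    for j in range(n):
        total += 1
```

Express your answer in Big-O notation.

Each loop level contributes: n × n. Multiplying the contributions gives O(n^2).

Answer: O(n^2)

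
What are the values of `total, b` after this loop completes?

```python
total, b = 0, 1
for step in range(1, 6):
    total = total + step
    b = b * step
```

Sum and factorial of 1 to 5
`total, b` takes the values: (0, 1) → (1, 1) → (3, 1) → (3, 2) → (6, 2) → (6, 6) → (10, 6) → (10, 24) → (15, 24) → (15, 120)

Answer: 15, 120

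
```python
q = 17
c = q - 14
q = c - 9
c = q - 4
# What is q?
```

Trace:
`q = 17` → q = 17
`c = q - 14` → c = 3
`q = c - 9` → q = -6
`c = q - 4` → c = -10
So q = -6

Answer: -6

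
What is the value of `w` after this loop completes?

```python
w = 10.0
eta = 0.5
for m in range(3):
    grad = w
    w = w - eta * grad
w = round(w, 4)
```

Gradient descent: w = 10.0 * (1 - 0.5)^3
`w` takes the values: 10.0 → 5.0 → 2.5 → 1.25

Answer: 1.25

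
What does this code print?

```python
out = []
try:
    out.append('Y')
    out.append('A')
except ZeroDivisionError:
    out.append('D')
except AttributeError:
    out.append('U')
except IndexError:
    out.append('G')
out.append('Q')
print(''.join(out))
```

Execution trace: 'Y' (try body) → 'A' (try body, no exception) → 'Q' (after the try/except). Output: YAQ

Answer: YAQ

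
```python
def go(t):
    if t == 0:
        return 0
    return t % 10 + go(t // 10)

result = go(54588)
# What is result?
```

Sum of digits of 54588: 8 + 8 + 5 + 4 + 5 = 30

Answer: 30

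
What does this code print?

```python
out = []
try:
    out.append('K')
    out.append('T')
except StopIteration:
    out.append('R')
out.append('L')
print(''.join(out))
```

Execution trace: 'K' (try body) → 'T' (try body, no exception) → 'L' (after the try/except). Output: KTL

Answer: KTL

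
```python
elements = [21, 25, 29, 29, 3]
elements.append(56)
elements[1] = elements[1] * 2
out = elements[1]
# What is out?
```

Trace:
`elements = [21, 25, 29, 29, 3]` → elements = [21, 25, 29, 29, 3]
`elements.append(56)` → elements = [21, 25, 29, 29, 3, 56]
`elements[1] = elements[1] * 2` → elements = [21, 50, 29, 29, 3, 56]
`out = elements[1]` → out = 50
So out = 50

Answer: 50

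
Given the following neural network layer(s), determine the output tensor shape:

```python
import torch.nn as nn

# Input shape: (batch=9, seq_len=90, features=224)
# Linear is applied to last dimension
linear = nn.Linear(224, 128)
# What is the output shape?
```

Input: (9, 90, 224) -> Output: (9, 90, 128)

Answer: (9, 90, 128)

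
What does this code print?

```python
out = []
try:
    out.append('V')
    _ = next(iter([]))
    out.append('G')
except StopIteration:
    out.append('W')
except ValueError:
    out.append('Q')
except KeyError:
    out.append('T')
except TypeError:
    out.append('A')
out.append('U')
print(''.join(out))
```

Execution trace: 'V' (try body) → 'W' (except StopIteration) → 'U' (after the try/except). Output: VWU

Answer: VWU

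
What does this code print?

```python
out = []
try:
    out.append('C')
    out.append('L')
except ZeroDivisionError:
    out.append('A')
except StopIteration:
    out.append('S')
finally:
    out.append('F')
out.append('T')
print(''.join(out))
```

Execution trace: 'C' (try body) → 'L' (try body, no exception) → 'F' (finally) → 'T' (after the try/except). Output: CLFT

Answer: CLFT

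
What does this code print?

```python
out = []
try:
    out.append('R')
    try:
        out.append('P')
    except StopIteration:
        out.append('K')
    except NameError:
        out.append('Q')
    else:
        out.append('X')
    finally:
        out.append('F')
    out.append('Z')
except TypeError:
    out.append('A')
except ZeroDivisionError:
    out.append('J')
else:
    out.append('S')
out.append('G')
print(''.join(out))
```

Execution trace: 'R' (try body) → 'P' (inner try body, no exception) → 'X' (inner else) → 'F' (inner finally) → 'Z' (try body, no exception) → 'S' (else) → 'G' (after the try/except). Output: RPXFZSG

Answer: RPXFZSG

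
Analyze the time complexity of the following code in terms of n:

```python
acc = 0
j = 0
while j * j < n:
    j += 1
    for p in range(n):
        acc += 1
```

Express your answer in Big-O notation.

Each loop level contributes: √n × n. Multiplying the contributions gives O(n√n).

Answer: O(n√n)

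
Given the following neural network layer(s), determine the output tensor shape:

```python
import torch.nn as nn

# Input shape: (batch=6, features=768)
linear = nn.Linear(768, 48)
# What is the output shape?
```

Input: (6, 768) -> Output: (6, 48)

Answer: (6, 48)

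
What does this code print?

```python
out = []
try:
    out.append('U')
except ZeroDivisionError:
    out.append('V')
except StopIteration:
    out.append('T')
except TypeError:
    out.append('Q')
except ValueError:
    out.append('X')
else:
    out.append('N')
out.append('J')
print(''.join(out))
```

Execution trace: 'U' (try body, no exception) → 'N' (else) → 'J' (after the try/except). Output: UNJ

Answer: UNJ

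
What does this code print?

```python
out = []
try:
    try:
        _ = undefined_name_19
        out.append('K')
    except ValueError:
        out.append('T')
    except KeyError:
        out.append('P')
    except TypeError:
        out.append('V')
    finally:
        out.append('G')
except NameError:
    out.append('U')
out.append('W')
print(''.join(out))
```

Execution trace: 'G' (finally) → 'U' (outer except NameError) → 'W' (after the try/except). Output: GUW

Answer: GUW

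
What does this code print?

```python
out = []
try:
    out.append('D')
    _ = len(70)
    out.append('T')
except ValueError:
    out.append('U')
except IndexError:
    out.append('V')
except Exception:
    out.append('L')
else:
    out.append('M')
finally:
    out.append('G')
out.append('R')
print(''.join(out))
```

Execution trace: 'D' (try body) → 'L' (except Exception) → 'G' (finally) → 'R' (after the try/except). Output: DLGR

Answer: DLGR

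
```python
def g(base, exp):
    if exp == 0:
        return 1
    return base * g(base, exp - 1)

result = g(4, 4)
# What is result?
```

g(4, 4) = 4 * 4 * 4 * 4 = 256

Answer: 256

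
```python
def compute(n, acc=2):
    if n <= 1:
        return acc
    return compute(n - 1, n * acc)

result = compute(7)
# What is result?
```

Accumulator trace (n, acc): (7, 2) -> (6, 14) -> (5, 84) -> (4, 420) -> (3, 1680) -> (2, 5040) -> (1, 10080) -> return 10080

Answer: 10080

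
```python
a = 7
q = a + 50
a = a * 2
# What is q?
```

Trace:
`a = 7` → a = 7
`q = a + 50` → q = 57
`a = a * 2` → a = 14
So q = 57

Answer: 57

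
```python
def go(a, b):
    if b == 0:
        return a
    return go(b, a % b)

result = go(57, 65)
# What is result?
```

go(57, 65) -> go(65, 57) -> go(57, 8) -> go(8, 1) -> go(1, 0) -> 1

Answer: 1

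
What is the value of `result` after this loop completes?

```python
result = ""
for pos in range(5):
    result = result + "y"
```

Repeat 'y' 5 times
`result` takes the values: "" → "y" → "yy" → "yyy" → "yyyy" → "yyyyy"

Answer: "yyyyy"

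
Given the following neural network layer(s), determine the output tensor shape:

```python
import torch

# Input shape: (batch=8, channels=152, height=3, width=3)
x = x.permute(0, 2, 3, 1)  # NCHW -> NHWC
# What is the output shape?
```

Input: (8, 152, 3, 3) -> Output: (8, 3, 3, 152)

Answer: (8, 3, 3, 152)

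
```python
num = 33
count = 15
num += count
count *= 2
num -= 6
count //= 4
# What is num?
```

Trace:
`num = 33` → num = 33
`count = 15` → count = 15
`num += count` → num = 48
`count *= 2` → count = 30
`num -= 6` → num = 42
`count //= 4` → count = 7
So num = 42

Answer: 42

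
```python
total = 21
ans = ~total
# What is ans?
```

Trace:
`total = 21` → total = 21
`ans = ~total` → ans = -22
So ans = -22

Answer: -22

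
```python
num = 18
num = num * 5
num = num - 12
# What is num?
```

Trace:
`num = 18` → num = 18
`num = num * 5` → num = 90
`num = num - 12` → num = 78
So num = 78

Answer: 78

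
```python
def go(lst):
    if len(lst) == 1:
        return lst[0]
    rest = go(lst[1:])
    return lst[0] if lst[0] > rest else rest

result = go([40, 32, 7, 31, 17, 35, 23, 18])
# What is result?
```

Recursive max over [40, 32, 7, 31, 17, 35, 23, 18] = 40

Answer: 40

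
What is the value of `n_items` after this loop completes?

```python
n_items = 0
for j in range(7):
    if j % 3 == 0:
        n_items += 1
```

Count numbers divisible by 3 in range(7)
`n_items` takes the values: 0 → 1 → 2 → 3

Answer: 3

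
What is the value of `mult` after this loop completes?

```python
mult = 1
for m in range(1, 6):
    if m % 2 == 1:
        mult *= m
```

Product of odd numbers 1 to 5
`mult` takes the values: 1 → 3 → 15

Answer: 15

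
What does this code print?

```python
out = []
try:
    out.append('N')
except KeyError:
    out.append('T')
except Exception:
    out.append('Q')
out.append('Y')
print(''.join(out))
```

Execution trace: 'N' (try body, no exception) → 'Y' (after the try/except). Output: NY

Answer: NY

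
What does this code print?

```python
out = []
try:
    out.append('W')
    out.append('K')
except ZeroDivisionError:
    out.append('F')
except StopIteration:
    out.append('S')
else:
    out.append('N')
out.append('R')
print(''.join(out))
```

Execution trace: 'W' (try body) → 'K' (try body, no exception) → 'N' (else) → 'R' (after the try/except). Output: WKNR

Answer: WKNR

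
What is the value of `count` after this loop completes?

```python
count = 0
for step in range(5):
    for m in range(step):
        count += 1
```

Triangle number: 0+1+2+...+4
`count` takes the values: 0 → 1 → 2 → 3 → 4 → 5 → 6 → 7 → 8 → 9 → 10

Answer: 10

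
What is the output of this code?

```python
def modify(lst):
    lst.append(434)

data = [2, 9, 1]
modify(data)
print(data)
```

Key concept: function modifies passed list.
Step by step:
`data = [2, 9, 1]` → data = [2, 9, 1]
`modify(data)` → data = [2, 9, 1, 434]
`print(data)` → prints [2, 9, 1, 434]

Answer: [2, 9, 1, 434]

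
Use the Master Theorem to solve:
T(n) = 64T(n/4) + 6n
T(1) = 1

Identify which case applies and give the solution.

a=64, b=4, f(n)=6n. log_4(64) = 3. Since c=1 < 3, Case 1 applies: T(n) = Θ(n^log_b(a)) = O(n^3).

Answer: O(n^3) - Case 1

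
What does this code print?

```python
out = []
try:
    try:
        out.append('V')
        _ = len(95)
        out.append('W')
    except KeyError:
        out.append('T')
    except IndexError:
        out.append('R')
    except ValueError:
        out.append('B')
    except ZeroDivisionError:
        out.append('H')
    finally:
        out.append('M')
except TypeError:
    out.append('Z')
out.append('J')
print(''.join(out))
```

Execution trace: 'V' (try body) → 'M' (finally) → 'Z' (outer except TypeError) → 'J' (after the try/except). Output: VMZJ

Answer: VMZJ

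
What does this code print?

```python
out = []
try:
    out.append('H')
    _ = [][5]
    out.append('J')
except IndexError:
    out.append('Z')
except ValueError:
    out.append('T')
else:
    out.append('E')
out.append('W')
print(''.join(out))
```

Execution trace: 'H' (try body) → 'Z' (except IndexError) → 'W' (after the try/except). Output: HZW

Answer: HZW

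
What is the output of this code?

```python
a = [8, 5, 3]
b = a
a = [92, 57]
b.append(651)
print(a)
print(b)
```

Key concept: rebinding vs mutation: a is rebound to a new list, b still points at the original.
Step by step:
`a = [8, 5, 3]` → a = [8, 5, 3]
`b = a` → b = [8, 5, 3] (same object as a)
`a = [92, 57]` → a = [92, 57]
`b.append(651)` → b = [8, 5, 3, 651]
`print(a)` → prints [92, 57]
`print(b)` → prints [8, 5, 3, 651]

Answer:
[92, 57]
[8, 5, 3, 651]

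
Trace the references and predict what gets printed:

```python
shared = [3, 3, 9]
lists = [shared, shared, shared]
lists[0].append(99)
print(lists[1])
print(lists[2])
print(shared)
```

Key concept: list of same reference.
Step by step:
`shared = [3, 3, 9]` → shared = [3, 3, 9]
`lists = [shared, shared, shared]` → lists = [[3, 3, 9], [3, 3, 9], [3, 3, 9]]
`lists[0].append(99)` → shared = [3, 3, 9, 99]; lists = [[3, 3, 9, 99], [3, 3, 9, 99], [3, 3, 9, 99]]
`print(lists[1])` → prints [3, 3, 9, 99]
`print(lists[2])` → prints [3, 3, 9, 99]
`print(shared)` → prints [3, 3, 9, 99]

Answer:
[3, 3, 9, 99]
[3, 3, 9, 99]
[3, 3, 9, 99]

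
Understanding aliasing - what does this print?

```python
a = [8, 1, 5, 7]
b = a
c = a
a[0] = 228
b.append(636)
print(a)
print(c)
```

Key concept: multiple aliases.
Step by step:
`a = [8, 1, 5, 7]` → a = [8, 1, 5, 7]
`b = a` → b = [8, 1, 5, 7] (same object as a)
`c = a` → c = [8, 1, 5, 7] (same object as a, b)
`a[0] = 228` → a = [228, 1, 5, 7] (same object as b, c); b = [228, 1, 5, 7] (same object as a, c); c = [228, 1, 5, 7] (same object as a, b)
`b.append(636)` → a = [228, 1, 5, 7, 636] (same object as b, c); b = [228, 1, 5, 7, 636] (same object as a, c); c = [228, 1, 5, 7, 636] (same object as a, b)
`print(a)` → prints [228, 1, 5, 7, 636]
`print(c)` → prints [228, 1, 5, 7, 636]

Answer:
[228, 1, 5, 7, 636]
[228, 1, 5, 7, 636]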